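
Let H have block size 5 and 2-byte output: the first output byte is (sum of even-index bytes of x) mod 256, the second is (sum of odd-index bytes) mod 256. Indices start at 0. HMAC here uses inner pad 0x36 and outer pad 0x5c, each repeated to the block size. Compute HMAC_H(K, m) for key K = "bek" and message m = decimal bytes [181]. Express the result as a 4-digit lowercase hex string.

0f7c

Key "bek" = 62 65 6b is 3 bytes ≤ B = 5; zero-pad to 5 bytes: K' = 62 65 6b 00 00.
K' ⊕ ipad = 54 53 5d 36 36.  K' ⊕ opad = 3e 39 37 5c 5c.
Inner input = (K'⊕ipad) ∥ m = 54 53 5d 36 36 ∥ b5.
Inner hash: even-index sum = 231 mod 256 = 231; odd-index sum = 318 mod 256 = 62 → e7 3e.
Outer input = (K'⊕opad) ∥ inner = 3e 39 37 5c 5c ∥ e7 3e.
Outer hash (tag): even-index sum = 271 mod 256 = 15; odd-index sum = 380 mod 256 = 124 → 0f 7c.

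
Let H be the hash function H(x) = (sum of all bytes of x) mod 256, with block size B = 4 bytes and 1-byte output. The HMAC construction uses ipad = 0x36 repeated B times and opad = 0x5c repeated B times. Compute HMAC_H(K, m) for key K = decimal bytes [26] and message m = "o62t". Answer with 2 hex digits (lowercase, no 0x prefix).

Key decimal bytes [26] = 1a is 1 byte ≤ B = 4; zero-pad to 4 bytes: K' = 1a 00 00 00.
K' ⊕ ipad = 2c 36 36 36.  K' ⊕ opad = 46 5c 5c 5c.
Inner input = (K'⊕ipad) ∥ m = 2c 36 36 36 ∥ 6f 36 32 74.
Inner hash: sum = 44+54+54+54+111+54+50+116 = 537; mod 256 = 25 → 19.
Outer input = (K'⊕opad) ∥ inner = 46 5c 5c 5c ∥ 19.
Outer hash (tag): sum = 70+92+92+92+25 = 371; mod 256 = 115 → 73.

73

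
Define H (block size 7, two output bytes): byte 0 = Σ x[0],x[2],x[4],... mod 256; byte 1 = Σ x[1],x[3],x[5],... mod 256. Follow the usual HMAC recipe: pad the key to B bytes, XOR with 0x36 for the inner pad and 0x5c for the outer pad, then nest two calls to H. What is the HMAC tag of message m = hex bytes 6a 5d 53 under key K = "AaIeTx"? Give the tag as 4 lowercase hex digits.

Key "AaIeTx" = 41 61 49 65 54 78 is 6 bytes ≤ B = 7; zero-pad to 7 bytes: K' = 41 61 49 65 54 78 00.
K' ⊕ ipad = 77 57 7f 53 62 4e 36.  K' ⊕ opad = 1d 3d 15 39 08 24 5c.
Inner input = (K'⊕ipad) ∥ m = 77 57 7f 53 62 4e 36 ∥ 6a 5d 53.
Inner hash: even-index sum = 491 mod 256 = 235; odd-index sum = 437 mod 256 = 181 → eb b5.
Outer input = (K'⊕opad) ∥ inner = 1d 3d 15 39 08 24 5c ∥ eb b5.
Outer hash (tag): even-index sum = 331 mod 256 = 75; odd-index sum = 389 mod 256 = 133 → 4b 85.

4b85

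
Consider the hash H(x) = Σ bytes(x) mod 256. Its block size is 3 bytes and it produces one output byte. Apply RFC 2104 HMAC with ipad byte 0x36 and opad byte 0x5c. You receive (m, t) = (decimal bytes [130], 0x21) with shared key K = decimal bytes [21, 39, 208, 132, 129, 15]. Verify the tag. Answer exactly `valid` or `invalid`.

invalid

Key decimal bytes [21, 39, 208, 132, 129, 15] = 15 27 d0 84 81 0f is 6 bytes > B = 3, so hash it first: H(key) = 20, then zero-pad to 3 bytes: K' = 20 00 00.
K' ⊕ ipad = 16 36 36; K' ⊕ opad = 7c 5c 5c.
Inner hash: sum = 22+54+54+130 = 260; mod 256 = 4 → 04.
Outer hash (recomputed tag): sum = 124+92+92+4 = 312; mod 256 = 56 → 38.
Recomputed tag = 38; claimed = 21 → mismatch.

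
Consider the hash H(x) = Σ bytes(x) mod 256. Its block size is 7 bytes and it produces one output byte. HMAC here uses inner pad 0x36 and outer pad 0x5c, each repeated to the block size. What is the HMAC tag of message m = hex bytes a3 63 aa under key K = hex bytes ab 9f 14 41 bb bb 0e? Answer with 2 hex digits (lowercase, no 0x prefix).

Key hex bytes ab 9f 14 41 bb bb 0e is exactly B = 7 bytes: K' = ab 9f 14 41 bb bb 0e.
K' ⊕ ipad = 9d a9 22 77 8d 8d 38.  K' ⊕ opad = f7 c3 48 1d e7 e7 52.
Inner input = (K'⊕ipad) ∥ m = 9d a9 22 77 8d 8d 38 ∥ a3 63 aa.
Inner hash: sum = 157+169+34+119+141+141+56+163+99+170 = 1249; mod 256 = 225 → e1.
Outer input = (K'⊕opad) ∥ inner = f7 c3 48 1d e7 e7 52 ∥ e1.
Outer hash (tag): sum = 247+195+72+29+231+231+82+225 = 1312; mod 256 = 32 → 20.

20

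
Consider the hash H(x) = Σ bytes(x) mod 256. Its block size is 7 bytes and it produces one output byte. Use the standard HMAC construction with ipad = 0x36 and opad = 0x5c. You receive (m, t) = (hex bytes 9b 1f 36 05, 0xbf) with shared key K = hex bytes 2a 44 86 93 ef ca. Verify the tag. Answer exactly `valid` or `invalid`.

valid

Key hex bytes 2a 44 86 93 ef ca is 6 bytes ≤ B = 7; zero-pad to 7 bytes: K' = 2a 44 86 93 ef ca 00.
K' ⊕ ipad = 1c 72 b0 a5 d9 fc 36; K' ⊕ opad = 76 18 da cf b3 96 5c.
Inner hash: sum = 28+114+176+165+217+252+54+155+31+54+5 = 1251; mod 256 = 227 → e3.
Outer hash (recomputed tag): sum = 118+24+218+207+179+150+92+227 = 1215; mod 256 = 191 → bf.
Recomputed tag = bf; claimed = bf → match.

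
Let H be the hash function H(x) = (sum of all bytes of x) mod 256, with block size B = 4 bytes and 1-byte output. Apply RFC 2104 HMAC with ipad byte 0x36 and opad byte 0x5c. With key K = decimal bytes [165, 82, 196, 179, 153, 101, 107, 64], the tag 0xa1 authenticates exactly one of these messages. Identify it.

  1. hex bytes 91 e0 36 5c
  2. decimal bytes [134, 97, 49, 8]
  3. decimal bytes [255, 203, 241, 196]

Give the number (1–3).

3

Key decimal bytes [165, 82, 196, 179, 153, 101, 107, 64] = a5 52 c4 b3 99 65 6b 40 is 8 bytes > B = 4, so hash it first: H(key) = 17, then zero-pad to 4 bytes: K' = 17 00 00 00.
K' ⊕ ipad = 21 36 36 36; K' ⊕ opad = 4b 5c 5c 5c.
m1: inner = H(21 36 36 36 91 e0 36 5c) = c6; tag = H(4b 5c 5c 5c c6) = 25
m2: inner = H(21 36 36 36 86 61 31 08) = e3; tag = H(4b 5c 5c 5c e3) = 42
m3: inner = H(21 36 36 36 ff cb f1 c4) = 42; tag = H(4b 5c 5c 5c 42) = a1 ← matches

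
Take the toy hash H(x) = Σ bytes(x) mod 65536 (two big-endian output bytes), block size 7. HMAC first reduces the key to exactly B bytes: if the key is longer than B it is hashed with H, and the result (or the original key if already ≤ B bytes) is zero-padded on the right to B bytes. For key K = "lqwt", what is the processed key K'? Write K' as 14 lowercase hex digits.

Key "lqwt" = 6c 71 77 74 is 4 bytes ≤ B = 7; zero-pad to 7 bytes: K' = 6c 71 77 74 00 00 00.

6c717774000000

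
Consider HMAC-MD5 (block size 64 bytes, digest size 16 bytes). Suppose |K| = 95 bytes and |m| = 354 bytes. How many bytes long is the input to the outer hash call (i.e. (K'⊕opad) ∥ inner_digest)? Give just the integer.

Key is 95 > 64 bytes, so it is hashed to 16 bytes then zero-padded to 64: |K'| = 64.
Outer input = (K'⊕opad) ∥ H(inner) → 64 + 16 = 80 bytes.

80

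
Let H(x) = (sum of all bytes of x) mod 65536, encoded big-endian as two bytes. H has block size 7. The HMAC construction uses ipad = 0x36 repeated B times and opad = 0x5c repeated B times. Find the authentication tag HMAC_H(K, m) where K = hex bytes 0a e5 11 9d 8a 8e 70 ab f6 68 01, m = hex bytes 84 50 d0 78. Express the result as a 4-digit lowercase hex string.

0311

Key hex bytes 0a e5 11 9d 8a 8e 70 ab f6 68 01 is 11 bytes > B = 7, so hash it first: H(key) = 05 2f, then zero-pad to 7 bytes: K' = 05 2f 00 00 00 00 00.
K' ⊕ ipad = 33 19 36 36 36 36 36.  K' ⊕ opad = 59 73 5c 5c 5c 5c 5c.
Inner input = (K'⊕ipad) ∥ m = 33 19 36 36 36 36 36 ∥ 84 50 d0 78.
Inner hash: sum = 51+25+54+54+54+54+54+132+80+208+120 = 886 → 03 76.
Outer input = (K'⊕opad) ∥ inner = 59 73 5c 5c 5c 5c 5c ∥ 03 76.
Outer hash (tag): sum = 89+115+92+92+92+92+92+3+118 = 785 → 03 11.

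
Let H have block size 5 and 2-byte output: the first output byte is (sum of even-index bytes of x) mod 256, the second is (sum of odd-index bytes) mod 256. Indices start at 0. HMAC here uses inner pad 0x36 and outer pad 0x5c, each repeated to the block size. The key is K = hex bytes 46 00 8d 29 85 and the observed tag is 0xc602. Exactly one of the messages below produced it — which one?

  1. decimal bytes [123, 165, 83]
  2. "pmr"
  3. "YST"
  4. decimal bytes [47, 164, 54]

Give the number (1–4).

3

Key hex bytes 46 00 8d 29 85 is exactly B = 5 bytes: K' = 46 00 8d 29 85.
K' ⊕ ipad = 70 36 bb 1f b3; K' ⊕ opad = 1a 5c d1 75 d9.
m1: inner = H(70 36 bb 1f b3 7b a5 53) = 83 23; tag = H(1a 5c d1 75 d9 83 23) = e754
m2: inner = H(70 36 bb 1f b3 70 6d 72) = 4b 37; tag = H(1a 5c d1 75 d9 4b 37) = fb1c
m3: inner = H(70 36 bb 1f b3 59 53 54) = 31 02; tag = H(1a 5c d1 75 d9 31 02) = c602 ← matches
m4: inner = H(70 36 bb 1f b3 2f a4 36) = 82 ba; tag = H(1a 5c d1 75 d9 82 ba) = 7e53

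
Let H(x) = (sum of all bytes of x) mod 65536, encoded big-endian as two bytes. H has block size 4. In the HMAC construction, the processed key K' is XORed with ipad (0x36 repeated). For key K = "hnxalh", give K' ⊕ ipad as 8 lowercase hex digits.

Key "hnxalh" = 68 6e 78 61 6c 68 is 6 bytes > B = 4, so hash it first: H(key) = 02 83, then zero-pad to 4 bytes: K' = 02 83 00 00.
XOR each byte with 0x36: 02⊕36=34, 83⊕36=b5, 00⊕36=36, 00⊕36=36.

34b53636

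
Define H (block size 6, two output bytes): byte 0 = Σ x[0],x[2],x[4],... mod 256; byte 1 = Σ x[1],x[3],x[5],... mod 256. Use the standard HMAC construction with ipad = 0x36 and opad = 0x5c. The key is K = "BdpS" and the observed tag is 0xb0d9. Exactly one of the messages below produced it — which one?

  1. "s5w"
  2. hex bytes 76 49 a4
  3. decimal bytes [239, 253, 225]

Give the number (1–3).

Key "BdpS" = 42 64 70 53 is 4 bytes ≤ B = 6; zero-pad to 6 bytes: K' = 42 64 70 53 00 00.
K' ⊕ ipad = 74 52 46 65 36 36; K' ⊕ opad = 1e 38 2c 0f 5c 5c.
m1: inner = H(74 52 46 65 36 36 73 35 77) = da 22; tag = H(1e 38 2c 0f 5c 5c da 22) = 80c5
m2: inner = H(74 52 46 65 36 36 76 49 a4) = 0a 36; tag = H(1e 38 2c 0f 5c 5c 0a 36) = b0d9 ← matches
m3: inner = H(74 52 46 65 36 36 ef fd e1) = c0 ea; tag = H(1e 38 2c 0f 5c 5c c0 ea) = 668d

2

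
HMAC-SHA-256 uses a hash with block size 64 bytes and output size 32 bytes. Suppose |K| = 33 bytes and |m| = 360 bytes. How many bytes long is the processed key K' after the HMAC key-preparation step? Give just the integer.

64

Key is 33 ≤ 64 bytes, zero-padded: |K'| = 64.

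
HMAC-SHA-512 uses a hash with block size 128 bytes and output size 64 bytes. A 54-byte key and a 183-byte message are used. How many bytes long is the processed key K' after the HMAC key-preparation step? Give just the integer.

128

Key is 54 ≤ 128 bytes, zero-padded: |K'| = 128.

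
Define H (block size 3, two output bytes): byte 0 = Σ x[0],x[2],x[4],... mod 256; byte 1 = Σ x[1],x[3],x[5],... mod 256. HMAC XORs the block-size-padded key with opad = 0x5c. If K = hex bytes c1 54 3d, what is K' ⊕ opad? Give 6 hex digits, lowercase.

9d0861

Key hex bytes c1 54 3d is exactly B = 3 bytes: K' = c1 54 3d.
XOR each byte with 0x5c: c1⊕5c=9d, 54⊕5c=08, 3d⊕5c=61.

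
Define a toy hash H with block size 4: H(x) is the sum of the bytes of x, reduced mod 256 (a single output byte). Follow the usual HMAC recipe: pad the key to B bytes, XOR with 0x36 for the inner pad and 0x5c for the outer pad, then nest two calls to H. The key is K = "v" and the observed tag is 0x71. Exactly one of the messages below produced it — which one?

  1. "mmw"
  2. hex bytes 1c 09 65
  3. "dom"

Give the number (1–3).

Key "v" = 76 is 1 byte ≤ B = 4; zero-pad to 4 bytes: K' = 76 00 00 00.
K' ⊕ ipad = 40 36 36 36; K' ⊕ opad = 2a 5c 5c 5c.
m1: inner = H(40 36 36 36 6d 6d 77) = 33; tag = H(2a 5c 5c 5c 33) = 71 ← matches
m2: inner = H(40 36 36 36 1c 09 65) = 6c; tag = H(2a 5c 5c 5c 6c) = aa
m3: inner = H(40 36 36 36 64 6f 6d) = 22; tag = H(2a 5c 5c 5c 22) = 60

1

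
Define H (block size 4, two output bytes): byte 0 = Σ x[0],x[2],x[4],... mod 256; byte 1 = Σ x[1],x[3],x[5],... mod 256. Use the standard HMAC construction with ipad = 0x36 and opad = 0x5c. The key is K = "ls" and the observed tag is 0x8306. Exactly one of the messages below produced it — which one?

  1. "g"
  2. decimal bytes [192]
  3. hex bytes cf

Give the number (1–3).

1

Key "ls" = 6c 73 is 2 bytes ≤ B = 4; zero-pad to 4 bytes: K' = 6c 73 00 00.
K' ⊕ ipad = 5a 45 36 36; K' ⊕ opad = 30 2f 5c 5c.
m1: inner = H(5a 45 36 36 67) = f7 7b; tag = H(30 2f 5c 5c f7 7b) = 8306 ← matches
m2: inner = H(5a 45 36 36 c0) = 50 7b; tag = H(30 2f 5c 5c 50 7b) = dc06
m3: inner = H(5a 45 36 36 cf) = 5f 7b; tag = H(30 2f 5c 5c 5f 7b) = eb06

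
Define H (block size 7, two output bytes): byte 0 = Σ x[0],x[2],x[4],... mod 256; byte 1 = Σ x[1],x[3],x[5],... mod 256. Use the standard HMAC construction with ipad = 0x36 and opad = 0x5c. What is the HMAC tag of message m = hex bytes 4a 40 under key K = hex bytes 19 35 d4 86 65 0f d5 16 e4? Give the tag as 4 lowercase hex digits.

Key hex bytes 19 35 d4 86 65 0f d5 16 e4 is 9 bytes > B = 7, so hash it first: H(key) = 0b e0, then zero-pad to 7 bytes: K' = 0b e0 00 00 00 00 00.
K' ⊕ ipad = 3d d6 36 36 36 36 36.  K' ⊕ opad = 57 bc 5c 5c 5c 5c 5c.
Inner input = (K'⊕ipad) ∥ m = 3d d6 36 36 36 36 36 ∥ 4a 40.
Inner hash: even-index sum = 287 mod 256 = 31; odd-index sum = 396 mod 256 = 140 → 1f 8c.
Outer input = (K'⊕opad) ∥ inner = 57 bc 5c 5c 5c 5c 5c ∥ 1f 8c.
Outer hash (tag): even-index sum = 503 mod 256 = 247; odd-index sum = 403 mod 256 = 147 → f7 93.

f793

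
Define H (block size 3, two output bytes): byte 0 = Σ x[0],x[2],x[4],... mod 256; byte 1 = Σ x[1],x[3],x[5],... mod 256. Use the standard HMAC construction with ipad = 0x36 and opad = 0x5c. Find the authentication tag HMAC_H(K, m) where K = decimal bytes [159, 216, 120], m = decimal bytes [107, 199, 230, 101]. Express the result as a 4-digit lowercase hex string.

Key decimal bytes [159, 216, 120] = 9f d8 78 is exactly B = 3 bytes: K' = 9f d8 78.
K' ⊕ ipad = a9 ee 4e.  K' ⊕ opad = c3 84 24.
Inner input = (K'⊕ipad) ∥ m = a9 ee 4e ∥ 6b c7 e6 65.
Inner hash: even-index sum = 547 mod 256 = 35; odd-index sum = 575 mod 256 = 63 → 23 3f.
Outer input = (K'⊕opad) ∥ inner = c3 84 24 ∥ 23 3f.
Outer hash (tag): even-index sum = 294 mod 256 = 38; odd-index sum = 167 mod 256 = 167 → 26 a7.

26a7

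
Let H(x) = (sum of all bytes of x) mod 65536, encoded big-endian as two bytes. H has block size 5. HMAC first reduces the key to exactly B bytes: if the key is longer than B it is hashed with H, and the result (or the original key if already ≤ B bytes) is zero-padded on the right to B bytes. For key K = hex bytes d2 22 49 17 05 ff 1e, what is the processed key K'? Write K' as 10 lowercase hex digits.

|K| = 7 > B = 5, so first hash the key.
H(K): sum = 210+34+73+23+5+255+30 = 630 → 02 76.
Zero-pad H(K) = 02 76 to 5 bytes: K' = 02 76 00 00 00.

0276000000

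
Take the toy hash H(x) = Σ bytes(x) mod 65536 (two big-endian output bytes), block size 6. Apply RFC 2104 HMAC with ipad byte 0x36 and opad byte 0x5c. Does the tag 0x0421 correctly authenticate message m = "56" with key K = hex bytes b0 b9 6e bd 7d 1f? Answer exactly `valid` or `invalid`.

Key hex bytes b0 b9 6e bd 7d 1f is exactly B = 6 bytes: K' = b0 b9 6e bd 7d 1f.
K' ⊕ ipad = 86 8f 58 8b 4b 29; K' ⊕ opad = ec e5 32 e1 21 43.
Inner hash: sum = 134+143+88+139+75+41+53+54 = 727 → 02 d7.
Outer hash (recomputed tag): sum = 236+229+50+225+33+67+2+215 = 1057 → 04 21.
Recomputed tag = 0421; claimed = 0421 → match.

valid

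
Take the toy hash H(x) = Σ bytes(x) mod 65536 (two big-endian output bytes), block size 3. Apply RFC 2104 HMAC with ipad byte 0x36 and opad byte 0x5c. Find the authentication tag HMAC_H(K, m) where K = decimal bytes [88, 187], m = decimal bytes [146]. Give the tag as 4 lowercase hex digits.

020b

Key decimal bytes [88, 187] = 58 bb is 2 bytes ≤ B = 3; zero-pad to 3 bytes: K' = 58 bb 00.
K' ⊕ ipad = 6e 8d 36.  K' ⊕ opad = 04 e7 5c.
Inner input = (K'⊕ipad) ∥ m = 6e 8d 36 ∥ 92.
Inner hash: sum = 110+141+54+146 = 451 → 01 c3.
Outer input = (K'⊕opad) ∥ inner = 04 e7 5c ∥ 01 c3.
Outer hash (tag): sum = 4+231+92+1+195 = 523 → 02 0b.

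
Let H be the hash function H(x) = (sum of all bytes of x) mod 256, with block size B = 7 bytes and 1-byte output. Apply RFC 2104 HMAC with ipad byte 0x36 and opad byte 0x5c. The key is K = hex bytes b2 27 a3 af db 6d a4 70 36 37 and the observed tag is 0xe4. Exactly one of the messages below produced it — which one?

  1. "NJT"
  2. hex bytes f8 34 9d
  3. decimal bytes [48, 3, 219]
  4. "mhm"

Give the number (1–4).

3

Key hex bytes b2 27 a3 af db 6d a4 70 36 37 is 10 bytes > B = 7, so hash it first: H(key) = f4, then zero-pad to 7 bytes: K' = f4 00 00 00 00 00 00.
K' ⊕ ipad = c2 36 36 36 36 36 36; K' ⊕ opad = a8 5c 5c 5c 5c 5c 5c.
m1: inner = H(c2 36 36 36 36 36 36 4e 4a 54) = f2; tag = H(a8 5c 5c 5c 5c 5c 5c f2) = c2
m2: inner = H(c2 36 36 36 36 36 36 f8 34 9d) = cf; tag = H(a8 5c 5c 5c 5c 5c 5c cf) = 9f
m3: inner = H(c2 36 36 36 36 36 36 30 03 db) = 14; tag = H(a8 5c 5c 5c 5c 5c 5c 14) = e4 ← matches
m4: inner = H(c2 36 36 36 36 36 36 6d 68 6d) = 48; tag = H(a8 5c 5c 5c 5c 5c 5c 48) = 18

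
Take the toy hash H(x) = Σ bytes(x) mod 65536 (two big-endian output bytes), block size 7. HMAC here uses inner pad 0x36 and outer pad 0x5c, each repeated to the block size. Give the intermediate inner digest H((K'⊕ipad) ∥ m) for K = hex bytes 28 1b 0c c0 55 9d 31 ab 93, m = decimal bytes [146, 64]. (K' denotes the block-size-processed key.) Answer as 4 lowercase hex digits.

Key hex bytes 28 1b 0c c0 55 9d 31 ab 93 is 9 bytes > B = 7, so hash it first: H(key) = 03 70, then zero-pad to 7 bytes: K' = 03 70 00 00 00 00 00.
K' ⊕ ipad = 35 46 36 36 36 36 36.
Inner input = 35 46 36 36 36 36 36 ∥ 92 40.
Inner hash: sum = 53+70+54+54+54+54+54+146+64 = 603 → 02 5b.

025b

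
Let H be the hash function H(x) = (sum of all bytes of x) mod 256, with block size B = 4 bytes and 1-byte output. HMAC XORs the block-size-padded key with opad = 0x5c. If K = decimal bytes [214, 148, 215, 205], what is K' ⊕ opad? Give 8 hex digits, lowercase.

8ac88b91

Key decimal bytes [214, 148, 215, 205] = d6 94 d7 cd is exactly B = 4 bytes: K' = d6 94 d7 cd.
XOR each byte with 0x5c: d6⊕5c=8a, 94⊕5c=c8, d7⊕5c=8b, cd⊕5c=91.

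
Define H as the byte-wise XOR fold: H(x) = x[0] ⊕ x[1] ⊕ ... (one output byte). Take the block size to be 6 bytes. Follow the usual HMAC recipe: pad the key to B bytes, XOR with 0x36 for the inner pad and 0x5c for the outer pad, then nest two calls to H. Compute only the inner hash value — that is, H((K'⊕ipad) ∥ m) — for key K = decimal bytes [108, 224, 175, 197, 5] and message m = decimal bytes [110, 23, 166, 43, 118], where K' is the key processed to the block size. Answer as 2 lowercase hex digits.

61

Key decimal bytes [108, 224, 175, 197, 5] = 6c e0 af c5 05 is 5 bytes ≤ B = 6; zero-pad to 6 bytes: K' = 6c e0 af c5 05 00.
K' ⊕ ipad = 5a d6 99 f3 33 36.
Inner input = 5a d6 99 f3 33 36 ∥ 6e 17 a6 2b 76.
Inner hash: XOR 5a⊕d6⊕99⊕f3⊕33⊕36⊕6e⊕17⊕a6⊕2b⊕76 = 61.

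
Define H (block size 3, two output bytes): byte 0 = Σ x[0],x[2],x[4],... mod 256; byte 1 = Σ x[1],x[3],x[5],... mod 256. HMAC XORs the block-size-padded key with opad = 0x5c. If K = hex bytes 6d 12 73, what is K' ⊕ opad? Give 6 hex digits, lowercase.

Key hex bytes 6d 12 73 is exactly B = 3 bytes: K' = 6d 12 73.
XOR each byte with 0x5c: 6d⊕5c=31, 12⊕5c=4e, 73⊕5c=2f.

314e2f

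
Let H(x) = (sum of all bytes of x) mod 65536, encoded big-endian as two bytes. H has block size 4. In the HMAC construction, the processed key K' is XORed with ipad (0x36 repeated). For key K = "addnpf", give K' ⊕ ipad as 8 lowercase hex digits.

Key "addnpf" = 61 64 64 6e 70 66 is 6 bytes > B = 4, so hash it first: H(key) = 02 6d, then zero-pad to 4 bytes: K' = 02 6d 00 00.
XOR each byte with 0x36: 02⊕36=34, 6d⊕36=5b, 00⊕36=36, 00⊕36=36.

345b3636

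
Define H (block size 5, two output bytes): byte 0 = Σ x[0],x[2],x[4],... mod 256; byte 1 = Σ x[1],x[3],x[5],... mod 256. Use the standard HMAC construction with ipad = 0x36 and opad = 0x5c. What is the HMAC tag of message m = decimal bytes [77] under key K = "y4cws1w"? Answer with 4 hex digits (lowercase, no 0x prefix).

Key "y4cws1w" = 79 34 63 77 73 31 77 is 7 bytes > B = 5, so hash it first: H(key) = c6 dc, then zero-pad to 5 bytes: K' = c6 dc 00 00 00.
K' ⊕ ipad = f0 ea 36 36 36.  K' ⊕ opad = 9a 80 5c 5c 5c.
Inner input = (K'⊕ipad) ∥ m = f0 ea 36 36 36 ∥ 4d.
Inner hash: even-index sum = 348 mod 256 = 92; odd-index sum = 365 mod 256 = 109 → 5c 6d.
Outer input = (K'⊕opad) ∥ inner = 9a 80 5c 5c 5c ∥ 5c 6d.
Outer hash (tag): even-index sum = 447 mod 256 = 191; odd-index sum = 312 mod 256 = 56 → bf 38.

bf38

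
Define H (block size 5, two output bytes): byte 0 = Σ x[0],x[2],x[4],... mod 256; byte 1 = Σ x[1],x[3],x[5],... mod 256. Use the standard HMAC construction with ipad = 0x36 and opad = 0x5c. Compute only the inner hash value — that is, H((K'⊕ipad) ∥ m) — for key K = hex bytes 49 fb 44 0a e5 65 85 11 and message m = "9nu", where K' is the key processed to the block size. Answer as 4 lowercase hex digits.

Key hex bytes 49 fb 44 0a e5 65 85 11 is 8 bytes > B = 5, so hash it first: H(key) = f7 7b, then zero-pad to 5 bytes: K' = f7 7b 00 00 00.
K' ⊕ ipad = c1 4d 36 36 36.
Inner input = c1 4d 36 36 36 ∥ 39 6e 75.
Inner hash: even-index sum = 411 mod 256 = 155; odd-index sum = 305 mod 256 = 49 → 9b 31.

9b31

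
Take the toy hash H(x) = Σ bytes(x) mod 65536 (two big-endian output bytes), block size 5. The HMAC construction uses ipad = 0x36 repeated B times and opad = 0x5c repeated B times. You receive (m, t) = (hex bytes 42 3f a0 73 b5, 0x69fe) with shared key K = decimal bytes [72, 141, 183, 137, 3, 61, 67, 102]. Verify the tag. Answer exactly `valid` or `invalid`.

Key decimal bytes [72, 141, 183, 137, 3, 61, 67, 102] = 48 8d b7 89 03 3d 43 66 is 8 bytes > B = 5, so hash it first: H(key) = 02 fe, then zero-pad to 5 bytes: K' = 02 fe 00 00 00.
K' ⊕ ipad = 34 c8 36 36 36; K' ⊕ opad = 5e a2 5c 5c 5c.
Inner hash: sum = 52+200+54+54+54+66+63+160+115+181 = 999 → 03 e7.
Outer hash (recomputed tag): sum = 94+162+92+92+92+3+231 = 766 → 02 fe.
Recomputed tag = 02fe; claimed = 69fe → mismatch.

invalid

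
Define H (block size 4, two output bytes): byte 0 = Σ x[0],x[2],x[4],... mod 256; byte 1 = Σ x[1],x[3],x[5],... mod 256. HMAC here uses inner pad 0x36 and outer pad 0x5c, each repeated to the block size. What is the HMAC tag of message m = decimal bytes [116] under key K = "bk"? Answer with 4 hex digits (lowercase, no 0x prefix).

Key "bk" = 62 6b is 2 bytes ≤ B = 4; zero-pad to 4 bytes: K' = 62 6b 00 00.
K' ⊕ ipad = 54 5d 36 36.  K' ⊕ opad = 3e 37 5c 5c.
Inner input = (K'⊕ipad) ∥ m = 54 5d 36 36 ∥ 74.
Inner hash: even-index sum = 254 mod 256 = 254; odd-index sum = 147 mod 256 = 147 → fe 93.
Outer input = (K'⊕opad) ∥ inner = 3e 37 5c 5c ∥ fe 93.
Outer hash (tag): even-index sum = 408 mod 256 = 152; odd-index sum = 294 mod 256 = 38 → 98 26.

9826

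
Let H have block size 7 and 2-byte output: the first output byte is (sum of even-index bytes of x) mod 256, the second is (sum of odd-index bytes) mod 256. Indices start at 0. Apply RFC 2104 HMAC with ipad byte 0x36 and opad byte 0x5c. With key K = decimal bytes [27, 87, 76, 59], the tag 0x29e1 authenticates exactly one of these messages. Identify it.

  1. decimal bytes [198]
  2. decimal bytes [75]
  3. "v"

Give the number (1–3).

Key decimal bytes [27, 87, 76, 59] = 1b 57 4c 3b is 4 bytes ≤ B = 7; zero-pad to 7 bytes: K' = 1b 57 4c 3b 00 00 00.
K' ⊕ ipad = 2d 61 7a 0d 36 36 36; K' ⊕ opad = 47 0b 10 67 5c 5c 5c.
m1: inner = H(2d 61 7a 0d 36 36 36 c6) = 13 6a; tag = H(47 0b 10 67 5c 5c 5c 13 6a) = 79e1
m2: inner = H(2d 61 7a 0d 36 36 36 4b) = 13 ef; tag = H(47 0b 10 67 5c 5c 5c 13 ef) = fee1
m3: inner = H(2d 61 7a 0d 36 36 36 76) = 13 1a; tag = H(47 0b 10 67 5c 5c 5c 13 1a) = 29e1 ← matches

3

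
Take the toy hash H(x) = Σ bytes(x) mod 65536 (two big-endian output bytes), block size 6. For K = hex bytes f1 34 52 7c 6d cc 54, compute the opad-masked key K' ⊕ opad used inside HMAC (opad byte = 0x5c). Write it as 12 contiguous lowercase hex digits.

5fdc5c5c5c5c

Key hex bytes f1 34 52 7c 6d cc 54 is 7 bytes > B = 6, so hash it first: H(key) = 03 80, then zero-pad to 6 bytes: K' = 03 80 00 00 00 00.
XOR each byte with 0x5c: 03⊕5c=5f, 80⊕5c=dc, 00⊕5c=5c, 00⊕5c=5c, 00⊕5c=5c, 00⊕5c=5c.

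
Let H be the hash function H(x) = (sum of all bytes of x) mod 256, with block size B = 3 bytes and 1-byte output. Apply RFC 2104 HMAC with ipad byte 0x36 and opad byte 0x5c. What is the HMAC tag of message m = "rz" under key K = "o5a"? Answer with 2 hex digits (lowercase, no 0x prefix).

78

Key "o5a" = 6f 35 61 is exactly B = 3 bytes: K' = 6f 35 61.
K' ⊕ ipad = 59 03 57.  K' ⊕ opad = 33 69 3d.
Inner input = (K'⊕ipad) ∥ m = 59 03 57 ∥ 72 7a.
Inner hash: sum = 89+3+87+114+122 = 415; mod 256 = 159 → 9f.
Outer input = (K'⊕opad) ∥ inner = 33 69 3d ∥ 9f.
Outer hash (tag): sum = 51+105+61+159 = 376; mod 256 = 120 → 78.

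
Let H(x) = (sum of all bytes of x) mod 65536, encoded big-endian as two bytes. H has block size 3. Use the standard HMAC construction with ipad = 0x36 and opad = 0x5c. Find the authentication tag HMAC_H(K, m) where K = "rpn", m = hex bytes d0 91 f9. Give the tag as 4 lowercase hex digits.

Key "rpn" = 72 70 6e is exactly B = 3 bytes: K' = 72 70 6e.
K' ⊕ ipad = 44 46 58.  K' ⊕ opad = 2e 2c 32.
Inner input = (K'⊕ipad) ∥ m = 44 46 58 ∥ d0 91 f9.
Inner hash: sum = 68+70+88+208+145+249 = 828 → 03 3c.
Outer input = (K'⊕opad) ∥ inner = 2e 2c 32 ∥ 03 3c.
Outer hash (tag): sum = 46+44+50+3+60 = 203 → 00 cb.

00cb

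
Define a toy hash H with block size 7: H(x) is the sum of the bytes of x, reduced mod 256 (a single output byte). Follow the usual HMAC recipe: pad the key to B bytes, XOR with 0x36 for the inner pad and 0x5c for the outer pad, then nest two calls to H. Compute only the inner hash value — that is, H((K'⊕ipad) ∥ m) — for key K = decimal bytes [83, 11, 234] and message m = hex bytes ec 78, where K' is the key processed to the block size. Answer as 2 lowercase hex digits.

ba

Key decimal bytes [83, 11, 234] = 53 0b ea is 3 bytes ≤ B = 7; zero-pad to 7 bytes: K' = 53 0b ea 00 00 00 00.
K' ⊕ ipad = 65 3d dc 36 36 36 36.
Inner input = 65 3d dc 36 36 36 36 ∥ ec 78.
Inner hash: sum = 101+61+220+54+54+54+54+236+120 = 954; mod 256 = 186 → ba.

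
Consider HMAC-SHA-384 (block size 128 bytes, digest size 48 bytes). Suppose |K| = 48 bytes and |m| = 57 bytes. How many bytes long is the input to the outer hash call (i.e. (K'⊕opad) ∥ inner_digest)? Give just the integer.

Key is 48 ≤ 128 bytes, zero-padded: |K'| = 128.
Outer input = (K'⊕opad) ∥ H(inner) → 128 + 48 = 176 bytes.

176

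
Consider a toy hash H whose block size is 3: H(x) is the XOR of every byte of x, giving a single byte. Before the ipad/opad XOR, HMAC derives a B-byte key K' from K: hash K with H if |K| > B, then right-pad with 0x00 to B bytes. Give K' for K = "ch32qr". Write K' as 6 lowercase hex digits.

090000

|K| = 6 > B = 3, so first hash the key.
H(K): XOR 63⊕68⊕33⊕32⊕71⊕72 = 09.
Zero-pad H(K) = 09 to 3 bytes: K' = 09 00 00.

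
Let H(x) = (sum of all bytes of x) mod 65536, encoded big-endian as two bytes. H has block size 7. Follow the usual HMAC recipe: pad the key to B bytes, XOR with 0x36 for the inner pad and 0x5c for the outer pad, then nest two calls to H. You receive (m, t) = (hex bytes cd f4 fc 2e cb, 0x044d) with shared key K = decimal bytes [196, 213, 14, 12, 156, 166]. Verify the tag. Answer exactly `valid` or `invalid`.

valid

Key decimal bytes [196, 213, 14, 12, 156, 166] = c4 d5 0e 0c 9c a6 is 6 bytes ≤ B = 7; zero-pad to 7 bytes: K' = c4 d5 0e 0c 9c a6 00.
K' ⊕ ipad = f2 e3 38 3a aa 90 36; K' ⊕ opad = 98 89 52 50 c0 fa 5c.
Inner hash: sum = 242+227+56+58+170+144+54+205+244+252+46+203 = 1901 → 07 6d.
Outer hash (recomputed tag): sum = 152+137+82+80+192+250+92+7+109 = 1101 → 04 4d.
Recomputed tag = 044d; claimed = 044d → match.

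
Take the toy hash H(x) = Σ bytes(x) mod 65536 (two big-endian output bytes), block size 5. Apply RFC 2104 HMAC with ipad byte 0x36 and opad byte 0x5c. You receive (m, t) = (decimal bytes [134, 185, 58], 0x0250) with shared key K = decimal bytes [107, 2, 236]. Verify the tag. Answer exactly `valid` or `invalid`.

Key decimal bytes [107, 2, 236] = 6b 02 ec is 3 bytes ≤ B = 5; zero-pad to 5 bytes: K' = 6b 02 ec 00 00.
K' ⊕ ipad = 5d 34 da 36 36; K' ⊕ opad = 37 5e b0 5c 5c.
Inner hash: sum = 93+52+218+54+54+134+185+58 = 848 → 03 50.
Outer hash (recomputed tag): sum = 55+94+176+92+92+3+80 = 592 → 02 50.
Recomputed tag = 0250; claimed = 0250 → match.

valid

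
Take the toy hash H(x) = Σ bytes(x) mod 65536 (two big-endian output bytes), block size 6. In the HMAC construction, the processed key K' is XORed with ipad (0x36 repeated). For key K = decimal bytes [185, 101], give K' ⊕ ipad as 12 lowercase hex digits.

8f5336363636

Key decimal bytes [185, 101] = b9 65 is 2 bytes ≤ B = 6; zero-pad to 6 bytes: K' = b9 65 00 00 00 00.
XOR each byte with 0x36: b9⊕36=8f, 65⊕36=53, 00⊕36=36, 00⊕36=36, 00⊕36=36, 00⊕36=36.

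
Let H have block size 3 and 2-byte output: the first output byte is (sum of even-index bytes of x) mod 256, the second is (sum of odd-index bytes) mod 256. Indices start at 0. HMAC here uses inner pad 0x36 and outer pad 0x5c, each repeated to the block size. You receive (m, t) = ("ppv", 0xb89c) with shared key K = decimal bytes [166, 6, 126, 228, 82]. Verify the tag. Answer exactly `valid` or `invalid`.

Key decimal bytes [166, 6, 126, 228, 82] = a6 06 7e e4 52 is 5 bytes > B = 3, so hash it first: H(key) = 76 ea, then zero-pad to 3 bytes: K' = 76 ea 00.
K' ⊕ ipad = 40 dc 36; K' ⊕ opad = 2a b6 5c.
Inner hash: even-index sum = 230 mod 256 = 230; odd-index sum = 450 mod 256 = 194 → e6 c2.
Outer hash (recomputed tag): even-index sum = 328 mod 256 = 72; odd-index sum = 412 mod 256 = 156 → 48 9c.
Recomputed tag = 489c; claimed = b89c → mismatch.

invalid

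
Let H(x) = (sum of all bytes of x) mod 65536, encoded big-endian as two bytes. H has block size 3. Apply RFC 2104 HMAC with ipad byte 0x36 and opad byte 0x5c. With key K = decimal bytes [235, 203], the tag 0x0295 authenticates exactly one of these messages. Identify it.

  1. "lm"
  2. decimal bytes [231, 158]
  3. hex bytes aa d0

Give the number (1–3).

Key decimal bytes [235, 203] = eb cb is 2 bytes ≤ B = 3; zero-pad to 3 bytes: K' = eb cb 00.
K' ⊕ ipad = dd fd 36; K' ⊕ opad = b7 97 5c.
m1: inner = H(dd fd 36 6c 6d) = 02 e9; tag = H(b7 97 5c 02 e9) = 0295 ← matches
m2: inner = H(dd fd 36 e7 9e) = 03 95; tag = H(b7 97 5c 03 95) = 0242
m3: inner = H(dd fd 36 aa d0) = 03 8a; tag = H(b7 97 5c 03 8a) = 0237

1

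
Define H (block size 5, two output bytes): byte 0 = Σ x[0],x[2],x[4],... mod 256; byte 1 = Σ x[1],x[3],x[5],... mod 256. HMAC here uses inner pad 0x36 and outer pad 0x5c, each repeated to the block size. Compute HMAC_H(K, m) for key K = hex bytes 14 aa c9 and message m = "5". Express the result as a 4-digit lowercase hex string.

40a9

Key hex bytes 14 aa c9 is 3 bytes ≤ B = 5; zero-pad to 5 bytes: K' = 14 aa c9 00 00.
K' ⊕ ipad = 22 9c ff 36 36.  K' ⊕ opad = 48 f6 95 5c 5c.
Inner input = (K'⊕ipad) ∥ m = 22 9c ff 36 36 ∥ 35.
Inner hash: even-index sum = 343 mod 256 = 87; odd-index sum = 263 mod 256 = 7 → 57 07.
Outer input = (K'⊕opad) ∥ inner = 48 f6 95 5c 5c ∥ 57 07.
Outer hash (tag): even-index sum = 320 mod 256 = 64; odd-index sum = 425 mod 256 = 169 → 40 a9.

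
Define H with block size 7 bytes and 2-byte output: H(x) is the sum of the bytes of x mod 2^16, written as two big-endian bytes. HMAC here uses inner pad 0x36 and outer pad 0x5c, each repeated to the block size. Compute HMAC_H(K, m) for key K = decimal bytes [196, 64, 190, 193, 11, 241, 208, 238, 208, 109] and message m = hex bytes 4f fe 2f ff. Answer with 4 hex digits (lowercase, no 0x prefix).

Key decimal bytes [196, 64, 190, 193, 11, 241, 208, 238, 208, 109] = c4 40 be c1 0b f1 d0 ee d0 6d is 10 bytes > B = 7, so hash it first: H(key) = 06 7a, then zero-pad to 7 bytes: K' = 06 7a 00 00 00 00 00.
K' ⊕ ipad = 30 4c 36 36 36 36 36.  K' ⊕ opad = 5a 26 5c 5c 5c 5c 5c.
Inner input = (K'⊕ipad) ∥ m = 30 4c 36 36 36 36 36 ∥ 4f fe 2f ff.
Inner hash: sum = 48+76+54+54+54+54+54+79+254+47+255 = 1029 → 04 05.
Outer input = (K'⊕opad) ∥ inner = 5a 26 5c 5c 5c 5c 5c ∥ 04 05.
Outer hash (tag): sum = 90+38+92+92+92+92+92+4+5 = 597 → 02 55.

0255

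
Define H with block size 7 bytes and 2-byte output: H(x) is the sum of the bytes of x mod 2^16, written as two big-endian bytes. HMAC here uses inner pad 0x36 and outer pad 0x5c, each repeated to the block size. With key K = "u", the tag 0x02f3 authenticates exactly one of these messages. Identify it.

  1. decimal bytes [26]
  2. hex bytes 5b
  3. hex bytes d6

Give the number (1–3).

Key "u" = 75 is 1 byte ≤ B = 7; zero-pad to 7 bytes: K' = 75 00 00 00 00 00 00.
K' ⊕ ipad = 43 36 36 36 36 36 36; K' ⊕ opad = 29 5c 5c 5c 5c 5c 5c.
m1: inner = H(43 36 36 36 36 36 36 1a) = 01 a1; tag = H(29 5c 5c 5c 5c 5c 5c 01 a1) = 02f3 ← matches
m2: inner = H(43 36 36 36 36 36 36 5b) = 01 e2; tag = H(29 5c 5c 5c 5c 5c 5c 01 e2) = 0334
m3: inner = H(43 36 36 36 36 36 36 d6) = 02 5d; tag = H(29 5c 5c 5c 5c 5c 5c 02 5d) = 02b0

1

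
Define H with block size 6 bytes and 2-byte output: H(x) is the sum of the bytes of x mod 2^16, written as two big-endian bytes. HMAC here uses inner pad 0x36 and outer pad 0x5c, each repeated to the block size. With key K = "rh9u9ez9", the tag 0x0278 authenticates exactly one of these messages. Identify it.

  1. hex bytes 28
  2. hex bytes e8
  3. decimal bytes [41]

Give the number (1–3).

1

Key "rh9u9ez9" = 72 68 39 75 39 65 7a 39 is 8 bytes > B = 6, so hash it first: H(key) = 02 d9, then zero-pad to 6 bytes: K' = 02 d9 00 00 00 00.
K' ⊕ ipad = 34 ef 36 36 36 36; K' ⊕ opad = 5e 85 5c 5c 5c 5c.
m1: inner = H(34 ef 36 36 36 36 28) = 02 23; tag = H(5e 85 5c 5c 5c 5c 02 23) = 0278 ← matches
m2: inner = H(34 ef 36 36 36 36 e8) = 02 e3; tag = H(5e 85 5c 5c 5c 5c 02 e3) = 0338
m3: inner = H(34 ef 36 36 36 36 29) = 02 24; tag = H(5e 85 5c 5c 5c 5c 02 24) = 0279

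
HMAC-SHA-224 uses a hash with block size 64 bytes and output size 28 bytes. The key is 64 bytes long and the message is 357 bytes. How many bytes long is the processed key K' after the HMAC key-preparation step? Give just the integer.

Key is 64 ≤ 64 bytes, zero-padded: |K'| = 64.

64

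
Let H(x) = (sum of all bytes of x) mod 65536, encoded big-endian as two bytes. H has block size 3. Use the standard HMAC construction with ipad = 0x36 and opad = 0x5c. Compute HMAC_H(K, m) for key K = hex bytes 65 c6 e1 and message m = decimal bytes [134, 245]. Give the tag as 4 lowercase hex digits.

0228

Key hex bytes 65 c6 e1 is exactly B = 3 bytes: K' = 65 c6 e1.
K' ⊕ ipad = 53 f0 d7.  K' ⊕ opad = 39 9a bd.
Inner input = (K'⊕ipad) ∥ m = 53 f0 d7 ∥ 86 f5.
Inner hash: sum = 83+240+215+134+245 = 917 → 03 95.
Outer input = (K'⊕opad) ∥ inner = 39 9a bd ∥ 03 95.
Outer hash (tag): sum = 57+154+189+3+149 = 552 → 02 28.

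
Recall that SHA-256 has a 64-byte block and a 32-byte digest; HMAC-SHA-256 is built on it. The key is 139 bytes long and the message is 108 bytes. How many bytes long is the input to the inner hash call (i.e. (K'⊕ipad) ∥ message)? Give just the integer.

172

Key is 139 > 64 bytes, so it is hashed to 32 bytes then zero-padded to 64: |K'| = 64.
Inner input = (K'⊕ipad) ∥ m → 64 + 108 = 172 bytes.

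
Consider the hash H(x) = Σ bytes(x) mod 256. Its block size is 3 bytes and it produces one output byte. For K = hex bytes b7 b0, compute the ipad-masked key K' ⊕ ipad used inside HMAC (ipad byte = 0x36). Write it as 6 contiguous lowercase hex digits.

Key hex bytes b7 b0 is 2 bytes ≤ B = 3; zero-pad to 3 bytes: K' = b7 b0 00.
XOR each byte with 0x36: b7⊕36=81, b0⊕36=86, 00⊕36=36.

818636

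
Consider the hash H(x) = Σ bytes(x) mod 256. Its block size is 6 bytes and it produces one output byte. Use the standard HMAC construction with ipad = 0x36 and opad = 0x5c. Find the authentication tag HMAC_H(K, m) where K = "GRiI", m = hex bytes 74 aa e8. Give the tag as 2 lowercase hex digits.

Key "GRiI" = 47 52 69 49 is 4 bytes ≤ B = 6; zero-pad to 6 bytes: K' = 47 52 69 49 00 00.
K' ⊕ ipad = 71 64 5f 7f 36 36.  K' ⊕ opad = 1b 0e 35 15 5c 5c.
Inner input = (K'⊕ipad) ∥ m = 71 64 5f 7f 36 36 ∥ 74 aa e8.
Inner hash: sum = 113+100+95+127+54+54+116+170+232 = 1061; mod 256 = 37 → 25.
Outer input = (K'⊕opad) ∥ inner = 1b 0e 35 15 5c 5c ∥ 25.
Outer hash (tag): sum = 27+14+53+21+92+92+37 = 336; mod 256 = 80 → 50.

50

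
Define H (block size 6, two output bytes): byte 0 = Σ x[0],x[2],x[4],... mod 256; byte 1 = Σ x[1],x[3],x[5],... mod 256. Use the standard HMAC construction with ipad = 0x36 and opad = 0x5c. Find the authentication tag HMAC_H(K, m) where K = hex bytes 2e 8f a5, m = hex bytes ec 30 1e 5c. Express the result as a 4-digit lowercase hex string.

b23c

Key hex bytes 2e 8f a5 is 3 bytes ≤ B = 6; zero-pad to 6 bytes: K' = 2e 8f a5 00 00 00.
K' ⊕ ipad = 18 b9 93 36 36 36.  K' ⊕ opad = 72 d3 f9 5c 5c 5c.
Inner input = (K'⊕ipad) ∥ m = 18 b9 93 36 36 36 ∥ ec 30 1e 5c.
Inner hash: even-index sum = 491 mod 256 = 235; odd-index sum = 433 mod 256 = 177 → eb b1.
Outer input = (K'⊕opad) ∥ inner = 72 d3 f9 5c 5c 5c ∥ eb b1.
Outer hash (tag): even-index sum = 690 mod 256 = 178; odd-index sum = 572 mod 256 = 60 → b2 3c.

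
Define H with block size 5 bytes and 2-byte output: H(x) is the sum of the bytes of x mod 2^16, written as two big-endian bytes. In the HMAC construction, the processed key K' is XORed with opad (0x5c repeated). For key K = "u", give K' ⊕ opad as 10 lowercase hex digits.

295c5c5c5c

Key "u" = 75 is 1 byte ≤ B = 5; zero-pad to 5 bytes: K' = 75 00 00 00 00.
XOR each byte with 0x5c: 75⊕5c=29, 00⊕5c=5c, 00⊕5c=5c, 00⊕5c=5c, 00⊕5c=5c.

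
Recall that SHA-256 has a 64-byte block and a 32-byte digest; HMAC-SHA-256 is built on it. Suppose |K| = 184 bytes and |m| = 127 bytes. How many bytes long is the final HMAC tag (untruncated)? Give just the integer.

32

The tag is one SHA-256 digest: 32 bytes.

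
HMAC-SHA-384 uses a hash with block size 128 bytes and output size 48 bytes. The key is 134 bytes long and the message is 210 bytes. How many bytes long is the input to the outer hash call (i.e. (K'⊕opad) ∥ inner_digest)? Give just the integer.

Key is 134 > 128 bytes, so it is hashed to 48 bytes then zero-padded to 128: |K'| = 128.
Outer input = (K'⊕opad) ∥ H(inner) → 128 + 48 = 176 bytes.

176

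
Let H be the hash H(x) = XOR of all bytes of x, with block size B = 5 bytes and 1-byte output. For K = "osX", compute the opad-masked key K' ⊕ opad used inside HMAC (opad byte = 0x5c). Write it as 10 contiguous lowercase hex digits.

Key "osX" = 6f 73 58 is 3 bytes ≤ B = 5; zero-pad to 5 bytes: K' = 6f 73 58 00 00.
XOR each byte with 0x5c: 6f⊕5c=33, 73⊕5c=2f, 58⊕5c=04, 00⊕5c=5c, 00⊕5c=5c.

332f045c5c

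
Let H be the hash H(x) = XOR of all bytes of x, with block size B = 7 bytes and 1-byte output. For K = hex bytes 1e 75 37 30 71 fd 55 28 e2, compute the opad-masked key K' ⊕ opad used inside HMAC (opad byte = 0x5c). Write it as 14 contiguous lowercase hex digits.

Key hex bytes 1e 75 37 30 71 fd 55 28 e2 is 9 bytes > B = 7, so hash it first: H(key) = 7f, then zero-pad to 7 bytes: K' = 7f 00 00 00 00 00 00.
XOR each byte with 0x5c: 7f⊕5c=23, 00⊕5c=5c, 00⊕5c=5c, 00⊕5c=5c, 00⊕5c=5c, 00⊕5c=5c, 00⊕5c=5c.

235c5c5c5c5c5c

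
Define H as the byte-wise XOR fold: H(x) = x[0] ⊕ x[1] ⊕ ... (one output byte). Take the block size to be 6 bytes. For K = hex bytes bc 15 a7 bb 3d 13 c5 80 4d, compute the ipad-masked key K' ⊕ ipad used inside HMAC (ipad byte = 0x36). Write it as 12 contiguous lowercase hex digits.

a53636363636

Key hex bytes bc 15 a7 bb 3d 13 c5 80 4d is 9 bytes > B = 6, so hash it first: H(key) = 93, then zero-pad to 6 bytes: K' = 93 00 00 00 00 00.
XOR each byte with 0x36: 93⊕36=a5, 00⊕36=36, 00⊕36=36, 00⊕36=36, 00⊕36=36, 00⊕36=36.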